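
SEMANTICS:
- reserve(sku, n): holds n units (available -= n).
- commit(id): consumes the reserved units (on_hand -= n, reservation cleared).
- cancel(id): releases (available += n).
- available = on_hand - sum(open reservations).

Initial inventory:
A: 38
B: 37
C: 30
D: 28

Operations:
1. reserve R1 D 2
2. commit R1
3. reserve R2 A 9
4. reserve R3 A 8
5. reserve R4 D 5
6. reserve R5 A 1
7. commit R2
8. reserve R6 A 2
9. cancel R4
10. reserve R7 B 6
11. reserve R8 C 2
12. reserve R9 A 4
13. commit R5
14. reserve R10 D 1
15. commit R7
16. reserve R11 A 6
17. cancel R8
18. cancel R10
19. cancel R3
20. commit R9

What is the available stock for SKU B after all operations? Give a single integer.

Answer: 31

Derivation:
Step 1: reserve R1 D 2 -> on_hand[A=38 B=37 C=30 D=28] avail[A=38 B=37 C=30 D=26] open={R1}
Step 2: commit R1 -> on_hand[A=38 B=37 C=30 D=26] avail[A=38 B=37 C=30 D=26] open={}
Step 3: reserve R2 A 9 -> on_hand[A=38 B=37 C=30 D=26] avail[A=29 B=37 C=30 D=26] open={R2}
Step 4: reserve R3 A 8 -> on_hand[A=38 B=37 C=30 D=26] avail[A=21 B=37 C=30 D=26] open={R2,R3}
Step 5: reserve R4 D 5 -> on_hand[A=38 B=37 C=30 D=26] avail[A=21 B=37 C=30 D=21] open={R2,R3,R4}
Step 6: reserve R5 A 1 -> on_hand[A=38 B=37 C=30 D=26] avail[A=20 B=37 C=30 D=21] open={R2,R3,R4,R5}
Step 7: commit R2 -> on_hand[A=29 B=37 C=30 D=26] avail[A=20 B=37 C=30 D=21] open={R3,R4,R5}
Step 8: reserve R6 A 2 -> on_hand[A=29 B=37 C=30 D=26] avail[A=18 B=37 C=30 D=21] open={R3,R4,R5,R6}
Step 9: cancel R4 -> on_hand[A=29 B=37 C=30 D=26] avail[A=18 B=37 C=30 D=26] open={R3,R5,R6}
Step 10: reserve R7 B 6 -> on_hand[A=29 B=37 C=30 D=26] avail[A=18 B=31 C=30 D=26] open={R3,R5,R6,R7}
Step 11: reserve R8 C 2 -> on_hand[A=29 B=37 C=30 D=26] avail[A=18 B=31 C=28 D=26] open={R3,R5,R6,R7,R8}
Step 12: reserve R9 A 4 -> on_hand[A=29 B=37 C=30 D=26] avail[A=14 B=31 C=28 D=26] open={R3,R5,R6,R7,R8,R9}
Step 13: commit R5 -> on_hand[A=28 B=37 C=30 D=26] avail[A=14 B=31 C=28 D=26] open={R3,R6,R7,R8,R9}
Step 14: reserve R10 D 1 -> on_hand[A=28 B=37 C=30 D=26] avail[A=14 B=31 C=28 D=25] open={R10,R3,R6,R7,R8,R9}
Step 15: commit R7 -> on_hand[A=28 B=31 C=30 D=26] avail[A=14 B=31 C=28 D=25] open={R10,R3,R6,R8,R9}
Step 16: reserve R11 A 6 -> on_hand[A=28 B=31 C=30 D=26] avail[A=8 B=31 C=28 D=25] open={R10,R11,R3,R6,R8,R9}
Step 17: cancel R8 -> on_hand[A=28 B=31 C=30 D=26] avail[A=8 B=31 C=30 D=25] open={R10,R11,R3,R6,R9}
Step 18: cancel R10 -> on_hand[A=28 B=31 C=30 D=26] avail[A=8 B=31 C=30 D=26] open={R11,R3,R6,R9}
Step 19: cancel R3 -> on_hand[A=28 B=31 C=30 D=26] avail[A=16 B=31 C=30 D=26] open={R11,R6,R9}
Step 20: commit R9 -> on_hand[A=24 B=31 C=30 D=26] avail[A=16 B=31 C=30 D=26] open={R11,R6}
Final available[B] = 31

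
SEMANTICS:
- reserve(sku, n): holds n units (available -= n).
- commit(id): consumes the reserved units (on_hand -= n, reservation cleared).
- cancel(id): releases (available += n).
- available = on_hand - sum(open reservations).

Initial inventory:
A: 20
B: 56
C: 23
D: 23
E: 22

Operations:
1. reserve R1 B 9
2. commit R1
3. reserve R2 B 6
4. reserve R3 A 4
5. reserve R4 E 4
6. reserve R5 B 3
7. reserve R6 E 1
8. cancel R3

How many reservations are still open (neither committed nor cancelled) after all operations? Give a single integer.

Step 1: reserve R1 B 9 -> on_hand[A=20 B=56 C=23 D=23 E=22] avail[A=20 B=47 C=23 D=23 E=22] open={R1}
Step 2: commit R1 -> on_hand[A=20 B=47 C=23 D=23 E=22] avail[A=20 B=47 C=23 D=23 E=22] open={}
Step 3: reserve R2 B 6 -> on_hand[A=20 B=47 C=23 D=23 E=22] avail[A=20 B=41 C=23 D=23 E=22] open={R2}
Step 4: reserve R3 A 4 -> on_hand[A=20 B=47 C=23 D=23 E=22] avail[A=16 B=41 C=23 D=23 E=22] open={R2,R3}
Step 5: reserve R4 E 4 -> on_hand[A=20 B=47 C=23 D=23 E=22] avail[A=16 B=41 C=23 D=23 E=18] open={R2,R3,R4}
Step 6: reserve R5 B 3 -> on_hand[A=20 B=47 C=23 D=23 E=22] avail[A=16 B=38 C=23 D=23 E=18] open={R2,R3,R4,R5}
Step 7: reserve R6 E 1 -> on_hand[A=20 B=47 C=23 D=23 E=22] avail[A=16 B=38 C=23 D=23 E=17] open={R2,R3,R4,R5,R6}
Step 8: cancel R3 -> on_hand[A=20 B=47 C=23 D=23 E=22] avail[A=20 B=38 C=23 D=23 E=17] open={R2,R4,R5,R6}
Open reservations: ['R2', 'R4', 'R5', 'R6'] -> 4

Answer: 4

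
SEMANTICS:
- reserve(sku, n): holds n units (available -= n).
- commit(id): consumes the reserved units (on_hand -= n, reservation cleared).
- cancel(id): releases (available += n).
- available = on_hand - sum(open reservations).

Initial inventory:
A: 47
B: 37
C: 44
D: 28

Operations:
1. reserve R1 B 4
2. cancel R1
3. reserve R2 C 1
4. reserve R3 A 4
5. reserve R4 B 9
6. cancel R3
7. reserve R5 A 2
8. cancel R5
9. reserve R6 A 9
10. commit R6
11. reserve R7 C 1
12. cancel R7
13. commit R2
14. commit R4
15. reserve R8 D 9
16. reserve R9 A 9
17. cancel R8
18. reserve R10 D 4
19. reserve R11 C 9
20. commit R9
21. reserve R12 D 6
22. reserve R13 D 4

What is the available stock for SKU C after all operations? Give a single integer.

Step 1: reserve R1 B 4 -> on_hand[A=47 B=37 C=44 D=28] avail[A=47 B=33 C=44 D=28] open={R1}
Step 2: cancel R1 -> on_hand[A=47 B=37 C=44 D=28] avail[A=47 B=37 C=44 D=28] open={}
Step 3: reserve R2 C 1 -> on_hand[A=47 B=37 C=44 D=28] avail[A=47 B=37 C=43 D=28] open={R2}
Step 4: reserve R3 A 4 -> on_hand[A=47 B=37 C=44 D=28] avail[A=43 B=37 C=43 D=28] open={R2,R3}
Step 5: reserve R4 B 9 -> on_hand[A=47 B=37 C=44 D=28] avail[A=43 B=28 C=43 D=28] open={R2,R3,R4}
Step 6: cancel R3 -> on_hand[A=47 B=37 C=44 D=28] avail[A=47 B=28 C=43 D=28] open={R2,R4}
Step 7: reserve R5 A 2 -> on_hand[A=47 B=37 C=44 D=28] avail[A=45 B=28 C=43 D=28] open={R2,R4,R5}
Step 8: cancel R5 -> on_hand[A=47 B=37 C=44 D=28] avail[A=47 B=28 C=43 D=28] open={R2,R4}
Step 9: reserve R6 A 9 -> on_hand[A=47 B=37 C=44 D=28] avail[A=38 B=28 C=43 D=28] open={R2,R4,R6}
Step 10: commit R6 -> on_hand[A=38 B=37 C=44 D=28] avail[A=38 B=28 C=43 D=28] open={R2,R4}
Step 11: reserve R7 C 1 -> on_hand[A=38 B=37 C=44 D=28] avail[A=38 B=28 C=42 D=28] open={R2,R4,R7}
Step 12: cancel R7 -> on_hand[A=38 B=37 C=44 D=28] avail[A=38 B=28 C=43 D=28] open={R2,R4}
Step 13: commit R2 -> on_hand[A=38 B=37 C=43 D=28] avail[A=38 B=28 C=43 D=28] open={R4}
Step 14: commit R4 -> on_hand[A=38 B=28 C=43 D=28] avail[A=38 B=28 C=43 D=28] open={}
Step 15: reserve R8 D 9 -> on_hand[A=38 B=28 C=43 D=28] avail[A=38 B=28 C=43 D=19] open={R8}
Step 16: reserve R9 A 9 -> on_hand[A=38 B=28 C=43 D=28] avail[A=29 B=28 C=43 D=19] open={R8,R9}
Step 17: cancel R8 -> on_hand[A=38 B=28 C=43 D=28] avail[A=29 B=28 C=43 D=28] open={R9}
Step 18: reserve R10 D 4 -> on_hand[A=38 B=28 C=43 D=28] avail[A=29 B=28 C=43 D=24] open={R10,R9}
Step 19: reserve R11 C 9 -> on_hand[A=38 B=28 C=43 D=28] avail[A=29 B=28 C=34 D=24] open={R10,R11,R9}
Step 20: commit R9 -> on_hand[A=29 B=28 C=43 D=28] avail[A=29 B=28 C=34 D=24] open={R10,R11}
Step 21: reserve R12 D 6 -> on_hand[A=29 B=28 C=43 D=28] avail[A=29 B=28 C=34 D=18] open={R10,R11,R12}
Step 22: reserve R13 D 4 -> on_hand[A=29 B=28 C=43 D=28] avail[A=29 B=28 C=34 D=14] open={R10,R11,R12,R13}
Final available[C] = 34

Answer: 34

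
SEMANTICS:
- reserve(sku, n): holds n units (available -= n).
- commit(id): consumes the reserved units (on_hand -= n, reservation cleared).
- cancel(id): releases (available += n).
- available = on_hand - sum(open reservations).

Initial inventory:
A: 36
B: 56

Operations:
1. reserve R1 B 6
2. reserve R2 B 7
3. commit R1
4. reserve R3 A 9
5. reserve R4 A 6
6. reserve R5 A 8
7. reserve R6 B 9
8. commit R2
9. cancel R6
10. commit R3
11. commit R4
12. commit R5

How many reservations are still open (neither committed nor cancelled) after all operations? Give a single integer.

Step 1: reserve R1 B 6 -> on_hand[A=36 B=56] avail[A=36 B=50] open={R1}
Step 2: reserve R2 B 7 -> on_hand[A=36 B=56] avail[A=36 B=43] open={R1,R2}
Step 3: commit R1 -> on_hand[A=36 B=50] avail[A=36 B=43] open={R2}
Step 4: reserve R3 A 9 -> on_hand[A=36 B=50] avail[A=27 B=43] open={R2,R3}
Step 5: reserve R4 A 6 -> on_hand[A=36 B=50] avail[A=21 B=43] open={R2,R3,R4}
Step 6: reserve R5 A 8 -> on_hand[A=36 B=50] avail[A=13 B=43] open={R2,R3,R4,R5}
Step 7: reserve R6 B 9 -> on_hand[A=36 B=50] avail[A=13 B=34] open={R2,R3,R4,R5,R6}
Step 8: commit R2 -> on_hand[A=36 B=43] avail[A=13 B=34] open={R3,R4,R5,R6}
Step 9: cancel R6 -> on_hand[A=36 B=43] avail[A=13 B=43] open={R3,R4,R5}
Step 10: commit R3 -> on_hand[A=27 B=43] avail[A=13 B=43] open={R4,R5}
Step 11: commit R4 -> on_hand[A=21 B=43] avail[A=13 B=43] open={R5}
Step 12: commit R5 -> on_hand[A=13 B=43] avail[A=13 B=43] open={}
Open reservations: [] -> 0

Answer: 0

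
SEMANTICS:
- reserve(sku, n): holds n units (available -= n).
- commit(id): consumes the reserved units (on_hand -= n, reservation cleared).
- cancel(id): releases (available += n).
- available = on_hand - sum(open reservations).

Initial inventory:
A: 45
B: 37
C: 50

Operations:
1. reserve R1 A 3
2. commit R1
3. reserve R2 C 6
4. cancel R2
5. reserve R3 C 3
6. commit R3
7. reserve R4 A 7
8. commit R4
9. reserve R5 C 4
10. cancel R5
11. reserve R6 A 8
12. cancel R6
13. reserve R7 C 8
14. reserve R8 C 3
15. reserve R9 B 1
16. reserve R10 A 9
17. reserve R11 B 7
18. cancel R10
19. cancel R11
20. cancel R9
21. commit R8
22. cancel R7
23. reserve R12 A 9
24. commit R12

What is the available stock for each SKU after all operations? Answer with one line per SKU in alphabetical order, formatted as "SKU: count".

Answer: A: 26
B: 37
C: 44

Derivation:
Step 1: reserve R1 A 3 -> on_hand[A=45 B=37 C=50] avail[A=42 B=37 C=50] open={R1}
Step 2: commit R1 -> on_hand[A=42 B=37 C=50] avail[A=42 B=37 C=50] open={}
Step 3: reserve R2 C 6 -> on_hand[A=42 B=37 C=50] avail[A=42 B=37 C=44] open={R2}
Step 4: cancel R2 -> on_hand[A=42 B=37 C=50] avail[A=42 B=37 C=50] open={}
Step 5: reserve R3 C 3 -> on_hand[A=42 B=37 C=50] avail[A=42 B=37 C=47] open={R3}
Step 6: commit R3 -> on_hand[A=42 B=37 C=47] avail[A=42 B=37 C=47] open={}
Step 7: reserve R4 A 7 -> on_hand[A=42 B=37 C=47] avail[A=35 B=37 C=47] open={R4}
Step 8: commit R4 -> on_hand[A=35 B=37 C=47] avail[A=35 B=37 C=47] open={}
Step 9: reserve R5 C 4 -> on_hand[A=35 B=37 C=47] avail[A=35 B=37 C=43] open={R5}
Step 10: cancel R5 -> on_hand[A=35 B=37 C=47] avail[A=35 B=37 C=47] open={}
Step 11: reserve R6 A 8 -> on_hand[A=35 B=37 C=47] avail[A=27 B=37 C=47] open={R6}
Step 12: cancel R6 -> on_hand[A=35 B=37 C=47] avail[A=35 B=37 C=47] open={}
Step 13: reserve R7 C 8 -> on_hand[A=35 B=37 C=47] avail[A=35 B=37 C=39] open={R7}
Step 14: reserve R8 C 3 -> on_hand[A=35 B=37 C=47] avail[A=35 B=37 C=36] open={R7,R8}
Step 15: reserve R9 B 1 -> on_hand[A=35 B=37 C=47] avail[A=35 B=36 C=36] open={R7,R8,R9}
Step 16: reserve R10 A 9 -> on_hand[A=35 B=37 C=47] avail[A=26 B=36 C=36] open={R10,R7,R8,R9}
Step 17: reserve R11 B 7 -> on_hand[A=35 B=37 C=47] avail[A=26 B=29 C=36] open={R10,R11,R7,R8,R9}
Step 18: cancel R10 -> on_hand[A=35 B=37 C=47] avail[A=35 B=29 C=36] open={R11,R7,R8,R9}
Step 19: cancel R11 -> on_hand[A=35 B=37 C=47] avail[A=35 B=36 C=36] open={R7,R8,R9}
Step 20: cancel R9 -> on_hand[A=35 B=37 C=47] avail[A=35 B=37 C=36] open={R7,R8}
Step 21: commit R8 -> on_hand[A=35 B=37 C=44] avail[A=35 B=37 C=36] open={R7}
Step 22: cancel R7 -> on_hand[A=35 B=37 C=44] avail[A=35 B=37 C=44] open={}
Step 23: reserve R12 A 9 -> on_hand[A=35 B=37 C=44] avail[A=26 B=37 C=44] open={R12}
Step 24: commit R12 -> on_hand[A=26 B=37 C=44] avail[A=26 B=37 C=44] open={}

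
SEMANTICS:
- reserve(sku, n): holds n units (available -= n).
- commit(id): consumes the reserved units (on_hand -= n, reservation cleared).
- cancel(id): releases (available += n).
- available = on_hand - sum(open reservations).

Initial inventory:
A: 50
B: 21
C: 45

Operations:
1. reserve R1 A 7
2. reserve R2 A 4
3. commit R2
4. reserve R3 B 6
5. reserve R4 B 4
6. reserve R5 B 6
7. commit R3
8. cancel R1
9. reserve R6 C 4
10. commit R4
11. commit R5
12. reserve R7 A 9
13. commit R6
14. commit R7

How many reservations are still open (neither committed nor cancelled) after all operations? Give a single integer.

Answer: 0

Derivation:
Step 1: reserve R1 A 7 -> on_hand[A=50 B=21 C=45] avail[A=43 B=21 C=45] open={R1}
Step 2: reserve R2 A 4 -> on_hand[A=50 B=21 C=45] avail[A=39 B=21 C=45] open={R1,R2}
Step 3: commit R2 -> on_hand[A=46 B=21 C=45] avail[A=39 B=21 C=45] open={R1}
Step 4: reserve R3 B 6 -> on_hand[A=46 B=21 C=45] avail[A=39 B=15 C=45] open={R1,R3}
Step 5: reserve R4 B 4 -> on_hand[A=46 B=21 C=45] avail[A=39 B=11 C=45] open={R1,R3,R4}
Step 6: reserve R5 B 6 -> on_hand[A=46 B=21 C=45] avail[A=39 B=5 C=45] open={R1,R3,R4,R5}
Step 7: commit R3 -> on_hand[A=46 B=15 C=45] avail[A=39 B=5 C=45] open={R1,R4,R5}
Step 8: cancel R1 -> on_hand[A=46 B=15 C=45] avail[A=46 B=5 C=45] open={R4,R5}
Step 9: reserve R6 C 4 -> on_hand[A=46 B=15 C=45] avail[A=46 B=5 C=41] open={R4,R5,R6}
Step 10: commit R4 -> on_hand[A=46 B=11 C=45] avail[A=46 B=5 C=41] open={R5,R6}
Step 11: commit R5 -> on_hand[A=46 B=5 C=45] avail[A=46 B=5 C=41] open={R6}
Step 12: reserve R7 A 9 -> on_hand[A=46 B=5 C=45] avail[A=37 B=5 C=41] open={R6,R7}
Step 13: commit R6 -> on_hand[A=46 B=5 C=41] avail[A=37 B=5 C=41] open={R7}
Step 14: commit R7 -> on_hand[A=37 B=5 C=41] avail[A=37 B=5 C=41] open={}
Open reservations: [] -> 0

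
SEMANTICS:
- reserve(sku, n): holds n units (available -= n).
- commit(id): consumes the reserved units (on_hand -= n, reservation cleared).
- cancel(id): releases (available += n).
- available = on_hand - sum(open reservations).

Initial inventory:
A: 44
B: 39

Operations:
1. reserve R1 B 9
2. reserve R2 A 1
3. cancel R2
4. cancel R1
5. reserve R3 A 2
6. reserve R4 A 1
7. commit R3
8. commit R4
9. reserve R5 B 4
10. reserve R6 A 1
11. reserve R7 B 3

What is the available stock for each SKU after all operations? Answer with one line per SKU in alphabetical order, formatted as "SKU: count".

Answer: A: 40
B: 32

Derivation:
Step 1: reserve R1 B 9 -> on_hand[A=44 B=39] avail[A=44 B=30] open={R1}
Step 2: reserve R2 A 1 -> on_hand[A=44 B=39] avail[A=43 B=30] open={R1,R2}
Step 3: cancel R2 -> on_hand[A=44 B=39] avail[A=44 B=30] open={R1}
Step 4: cancel R1 -> on_hand[A=44 B=39] avail[A=44 B=39] open={}
Step 5: reserve R3 A 2 -> on_hand[A=44 B=39] avail[A=42 B=39] open={R3}
Step 6: reserve R4 A 1 -> on_hand[A=44 B=39] avail[A=41 B=39] open={R3,R4}
Step 7: commit R3 -> on_hand[A=42 B=39] avail[A=41 B=39] open={R4}
Step 8: commit R4 -> on_hand[A=41 B=39] avail[A=41 B=39] open={}
Step 9: reserve R5 B 4 -> on_hand[A=41 B=39] avail[A=41 B=35] open={R5}
Step 10: reserve R6 A 1 -> on_hand[A=41 B=39] avail[A=40 B=35] open={R5,R6}
Step 11: reserve R7 B 3 -> on_hand[A=41 B=39] avail[A=40 B=32] open={R5,R6,R7}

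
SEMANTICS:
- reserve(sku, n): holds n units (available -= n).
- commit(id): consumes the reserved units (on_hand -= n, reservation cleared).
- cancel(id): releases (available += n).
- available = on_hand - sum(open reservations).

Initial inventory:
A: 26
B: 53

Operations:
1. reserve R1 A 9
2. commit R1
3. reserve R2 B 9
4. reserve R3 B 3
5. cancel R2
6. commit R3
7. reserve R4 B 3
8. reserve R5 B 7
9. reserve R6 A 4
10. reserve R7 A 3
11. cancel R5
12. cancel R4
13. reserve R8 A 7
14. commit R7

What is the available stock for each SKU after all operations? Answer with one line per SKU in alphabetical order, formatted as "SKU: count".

Step 1: reserve R1 A 9 -> on_hand[A=26 B=53] avail[A=17 B=53] open={R1}
Step 2: commit R1 -> on_hand[A=17 B=53] avail[A=17 B=53] open={}
Step 3: reserve R2 B 9 -> on_hand[A=17 B=53] avail[A=17 B=44] open={R2}
Step 4: reserve R3 B 3 -> on_hand[A=17 B=53] avail[A=17 B=41] open={R2,R3}
Step 5: cancel R2 -> on_hand[A=17 B=53] avail[A=17 B=50] open={R3}
Step 6: commit R3 -> on_hand[A=17 B=50] avail[A=17 B=50] open={}
Step 7: reserve R4 B 3 -> on_hand[A=17 B=50] avail[A=17 B=47] open={R4}
Step 8: reserve R5 B 7 -> on_hand[A=17 B=50] avail[A=17 B=40] open={R4,R5}
Step 9: reserve R6 A 4 -> on_hand[A=17 B=50] avail[A=13 B=40] open={R4,R5,R6}
Step 10: reserve R7 A 3 -> on_hand[A=17 B=50] avail[A=10 B=40] open={R4,R5,R6,R7}
Step 11: cancel R5 -> on_hand[A=17 B=50] avail[A=10 B=47] open={R4,R6,R7}
Step 12: cancel R4 -> on_hand[A=17 B=50] avail[A=10 B=50] open={R6,R7}
Step 13: reserve R8 A 7 -> on_hand[A=17 B=50] avail[A=3 B=50] open={R6,R7,R8}
Step 14: commit R7 -> on_hand[A=14 B=50] avail[A=3 B=50] open={R6,R8}

Answer: A: 3
B: 50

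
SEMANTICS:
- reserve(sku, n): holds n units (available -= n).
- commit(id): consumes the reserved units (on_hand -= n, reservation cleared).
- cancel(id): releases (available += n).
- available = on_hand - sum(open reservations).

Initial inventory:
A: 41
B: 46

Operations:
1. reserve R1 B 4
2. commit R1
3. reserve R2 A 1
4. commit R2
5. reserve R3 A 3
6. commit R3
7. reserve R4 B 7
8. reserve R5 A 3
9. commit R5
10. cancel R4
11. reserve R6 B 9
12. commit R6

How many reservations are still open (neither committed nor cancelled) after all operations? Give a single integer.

Answer: 0

Derivation:
Step 1: reserve R1 B 4 -> on_hand[A=41 B=46] avail[A=41 B=42] open={R1}
Step 2: commit R1 -> on_hand[A=41 B=42] avail[A=41 B=42] open={}
Step 3: reserve R2 A 1 -> on_hand[A=41 B=42] avail[A=40 B=42] open={R2}
Step 4: commit R2 -> on_hand[A=40 B=42] avail[A=40 B=42] open={}
Step 5: reserve R3 A 3 -> on_hand[A=40 B=42] avail[A=37 B=42] open={R3}
Step 6: commit R3 -> on_hand[A=37 B=42] avail[A=37 B=42] open={}
Step 7: reserve R4 B 7 -> on_hand[A=37 B=42] avail[A=37 B=35] open={R4}
Step 8: reserve R5 A 3 -> on_hand[A=37 B=42] avail[A=34 B=35] open={R4,R5}
Step 9: commit R5 -> on_hand[A=34 B=42] avail[A=34 B=35] open={R4}
Step 10: cancel R4 -> on_hand[A=34 B=42] avail[A=34 B=42] open={}
Step 11: reserve R6 B 9 -> on_hand[A=34 B=42] avail[A=34 B=33] open={R6}
Step 12: commit R6 -> on_hand[A=34 B=33] avail[A=34 B=33] open={}
Open reservations: [] -> 0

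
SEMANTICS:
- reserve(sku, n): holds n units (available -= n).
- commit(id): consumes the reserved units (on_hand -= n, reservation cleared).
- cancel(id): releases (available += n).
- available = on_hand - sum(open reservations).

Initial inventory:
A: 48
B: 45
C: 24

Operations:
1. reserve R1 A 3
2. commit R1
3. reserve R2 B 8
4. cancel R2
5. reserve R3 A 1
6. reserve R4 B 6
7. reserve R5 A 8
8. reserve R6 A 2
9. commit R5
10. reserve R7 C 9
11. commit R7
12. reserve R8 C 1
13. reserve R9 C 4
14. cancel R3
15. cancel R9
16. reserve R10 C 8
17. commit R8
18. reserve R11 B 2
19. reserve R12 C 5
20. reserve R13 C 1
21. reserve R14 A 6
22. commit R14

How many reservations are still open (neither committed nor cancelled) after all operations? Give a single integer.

Step 1: reserve R1 A 3 -> on_hand[A=48 B=45 C=24] avail[A=45 B=45 C=24] open={R1}
Step 2: commit R1 -> on_hand[A=45 B=45 C=24] avail[A=45 B=45 C=24] open={}
Step 3: reserve R2 B 8 -> on_hand[A=45 B=45 C=24] avail[A=45 B=37 C=24] open={R2}
Step 4: cancel R2 -> on_hand[A=45 B=45 C=24] avail[A=45 B=45 C=24] open={}
Step 5: reserve R3 A 1 -> on_hand[A=45 B=45 C=24] avail[A=44 B=45 C=24] open={R3}
Step 6: reserve R4 B 6 -> on_hand[A=45 B=45 C=24] avail[A=44 B=39 C=24] open={R3,R4}
Step 7: reserve R5 A 8 -> on_hand[A=45 B=45 C=24] avail[A=36 B=39 C=24] open={R3,R4,R5}
Step 8: reserve R6 A 2 -> on_hand[A=45 B=45 C=24] avail[A=34 B=39 C=24] open={R3,R4,R5,R6}
Step 9: commit R5 -> on_hand[A=37 B=45 C=24] avail[A=34 B=39 C=24] open={R3,R4,R6}
Step 10: reserve R7 C 9 -> on_hand[A=37 B=45 C=24] avail[A=34 B=39 C=15] open={R3,R4,R6,R7}
Step 11: commit R7 -> on_hand[A=37 B=45 C=15] avail[A=34 B=39 C=15] open={R3,R4,R6}
Step 12: reserve R8 C 1 -> on_hand[A=37 B=45 C=15] avail[A=34 B=39 C=14] open={R3,R4,R6,R8}
Step 13: reserve R9 C 4 -> on_hand[A=37 B=45 C=15] avail[A=34 B=39 C=10] open={R3,R4,R6,R8,R9}
Step 14: cancel R3 -> on_hand[A=37 B=45 C=15] avail[A=35 B=39 C=10] open={R4,R6,R8,R9}
Step 15: cancel R9 -> on_hand[A=37 B=45 C=15] avail[A=35 B=39 C=14] open={R4,R6,R8}
Step 16: reserve R10 C 8 -> on_hand[A=37 B=45 C=15] avail[A=35 B=39 C=6] open={R10,R4,R6,R8}
Step 17: commit R8 -> on_hand[A=37 B=45 C=14] avail[A=35 B=39 C=6] open={R10,R4,R6}
Step 18: reserve R11 B 2 -> on_hand[A=37 B=45 C=14] avail[A=35 B=37 C=6] open={R10,R11,R4,R6}
Step 19: reserve R12 C 5 -> on_hand[A=37 B=45 C=14] avail[A=35 B=37 C=1] open={R10,R11,R12,R4,R6}
Step 20: reserve R13 C 1 -> on_hand[A=37 B=45 C=14] avail[A=35 B=37 C=0] open={R10,R11,R12,R13,R4,R6}
Step 21: reserve R14 A 6 -> on_hand[A=37 B=45 C=14] avail[A=29 B=37 C=0] open={R10,R11,R12,R13,R14,R4,R6}
Step 22: commit R14 -> on_hand[A=31 B=45 C=14] avail[A=29 B=37 C=0] open={R10,R11,R12,R13,R4,R6}
Open reservations: ['R10', 'R11', 'R12', 'R13', 'R4', 'R6'] -> 6

Answer: 6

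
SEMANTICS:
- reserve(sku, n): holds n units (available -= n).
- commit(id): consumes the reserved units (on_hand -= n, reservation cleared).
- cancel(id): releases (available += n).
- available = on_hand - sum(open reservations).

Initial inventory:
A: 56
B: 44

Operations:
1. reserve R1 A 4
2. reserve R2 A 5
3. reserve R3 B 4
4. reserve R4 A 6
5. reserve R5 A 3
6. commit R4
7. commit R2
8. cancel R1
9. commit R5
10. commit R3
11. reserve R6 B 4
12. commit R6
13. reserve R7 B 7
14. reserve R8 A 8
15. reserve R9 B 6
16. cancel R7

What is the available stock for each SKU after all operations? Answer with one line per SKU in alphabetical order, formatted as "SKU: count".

Answer: A: 34
B: 30

Derivation:
Step 1: reserve R1 A 4 -> on_hand[A=56 B=44] avail[A=52 B=44] open={R1}
Step 2: reserve R2 A 5 -> on_hand[A=56 B=44] avail[A=47 B=44] open={R1,R2}
Step 3: reserve R3 B 4 -> on_hand[A=56 B=44] avail[A=47 B=40] open={R1,R2,R3}
Step 4: reserve R4 A 6 -> on_hand[A=56 B=44] avail[A=41 B=40] open={R1,R2,R3,R4}
Step 5: reserve R5 A 3 -> on_hand[A=56 B=44] avail[A=38 B=40] open={R1,R2,R3,R4,R5}
Step 6: commit R4 -> on_hand[A=50 B=44] avail[A=38 B=40] open={R1,R2,R3,R5}
Step 7: commit R2 -> on_hand[A=45 B=44] avail[A=38 B=40] open={R1,R3,R5}
Step 8: cancel R1 -> on_hand[A=45 B=44] avail[A=42 B=40] open={R3,R5}
Step 9: commit R5 -> on_hand[A=42 B=44] avail[A=42 B=40] open={R3}
Step 10: commit R3 -> on_hand[A=42 B=40] avail[A=42 B=40] open={}
Step 11: reserve R6 B 4 -> on_hand[A=42 B=40] avail[A=42 B=36] open={R6}
Step 12: commit R6 -> on_hand[A=42 B=36] avail[A=42 B=36] open={}
Step 13: reserve R7 B 7 -> on_hand[A=42 B=36] avail[A=42 B=29] open={R7}
Step 14: reserve R8 A 8 -> on_hand[A=42 B=36] avail[A=34 B=29] open={R7,R8}
Step 15: reserve R9 B 6 -> on_hand[A=42 B=36] avail[A=34 B=23] open={R7,R8,R9}
Step 16: cancel R7 -> on_hand[A=42 B=36] avail[A=34 B=30] open={R8,R9}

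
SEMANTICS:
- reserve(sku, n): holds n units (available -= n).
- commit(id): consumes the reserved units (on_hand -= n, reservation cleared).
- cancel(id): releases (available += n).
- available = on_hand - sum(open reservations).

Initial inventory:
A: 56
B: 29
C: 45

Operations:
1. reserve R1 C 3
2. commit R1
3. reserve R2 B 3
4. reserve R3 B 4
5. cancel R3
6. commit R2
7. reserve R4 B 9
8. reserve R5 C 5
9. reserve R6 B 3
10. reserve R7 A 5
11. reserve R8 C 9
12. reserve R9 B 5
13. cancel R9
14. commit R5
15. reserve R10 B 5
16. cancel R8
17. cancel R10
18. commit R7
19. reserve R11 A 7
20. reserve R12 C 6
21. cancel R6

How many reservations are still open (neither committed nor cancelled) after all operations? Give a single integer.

Step 1: reserve R1 C 3 -> on_hand[A=56 B=29 C=45] avail[A=56 B=29 C=42] open={R1}
Step 2: commit R1 -> on_hand[A=56 B=29 C=42] avail[A=56 B=29 C=42] open={}
Step 3: reserve R2 B 3 -> on_hand[A=56 B=29 C=42] avail[A=56 B=26 C=42] open={R2}
Step 4: reserve R3 B 4 -> on_hand[A=56 B=29 C=42] avail[A=56 B=22 C=42] open={R2,R3}
Step 5: cancel R3 -> on_hand[A=56 B=29 C=42] avail[A=56 B=26 C=42] open={R2}
Step 6: commit R2 -> on_hand[A=56 B=26 C=42] avail[A=56 B=26 C=42] open={}
Step 7: reserve R4 B 9 -> on_hand[A=56 B=26 C=42] avail[A=56 B=17 C=42] open={R4}
Step 8: reserve R5 C 5 -> on_hand[A=56 B=26 C=42] avail[A=56 B=17 C=37] open={R4,R5}
Step 9: reserve R6 B 3 -> on_hand[A=56 B=26 C=42] avail[A=56 B=14 C=37] open={R4,R5,R6}
Step 10: reserve R7 A 5 -> on_hand[A=56 B=26 C=42] avail[A=51 B=14 C=37] open={R4,R5,R6,R7}
Step 11: reserve R8 C 9 -> on_hand[A=56 B=26 C=42] avail[A=51 B=14 C=28] open={R4,R5,R6,R7,R8}
Step 12: reserve R9 B 5 -> on_hand[A=56 B=26 C=42] avail[A=51 B=9 C=28] open={R4,R5,R6,R7,R8,R9}
Step 13: cancel R9 -> on_hand[A=56 B=26 C=42] avail[A=51 B=14 C=28] open={R4,R5,R6,R7,R8}
Step 14: commit R5 -> on_hand[A=56 B=26 C=37] avail[A=51 B=14 C=28] open={R4,R6,R7,R8}
Step 15: reserve R10 B 5 -> on_hand[A=56 B=26 C=37] avail[A=51 B=9 C=28] open={R10,R4,R6,R7,R8}
Step 16: cancel R8 -> on_hand[A=56 B=26 C=37] avail[A=51 B=9 C=37] open={R10,R4,R6,R7}
Step 17: cancel R10 -> on_hand[A=56 B=26 C=37] avail[A=51 B=14 C=37] open={R4,R6,R7}
Step 18: commit R7 -> on_hand[A=51 B=26 C=37] avail[A=51 B=14 C=37] open={R4,R6}
Step 19: reserve R11 A 7 -> on_hand[A=51 B=26 C=37] avail[A=44 B=14 C=37] open={R11,R4,R6}
Step 20: reserve R12 C 6 -> on_hand[A=51 B=26 C=37] avail[A=44 B=14 C=31] open={R11,R12,R4,R6}
Step 21: cancel R6 -> on_hand[A=51 B=26 C=37] avail[A=44 B=17 C=31] open={R11,R12,R4}
Open reservations: ['R11', 'R12', 'R4'] -> 3

Answer: 3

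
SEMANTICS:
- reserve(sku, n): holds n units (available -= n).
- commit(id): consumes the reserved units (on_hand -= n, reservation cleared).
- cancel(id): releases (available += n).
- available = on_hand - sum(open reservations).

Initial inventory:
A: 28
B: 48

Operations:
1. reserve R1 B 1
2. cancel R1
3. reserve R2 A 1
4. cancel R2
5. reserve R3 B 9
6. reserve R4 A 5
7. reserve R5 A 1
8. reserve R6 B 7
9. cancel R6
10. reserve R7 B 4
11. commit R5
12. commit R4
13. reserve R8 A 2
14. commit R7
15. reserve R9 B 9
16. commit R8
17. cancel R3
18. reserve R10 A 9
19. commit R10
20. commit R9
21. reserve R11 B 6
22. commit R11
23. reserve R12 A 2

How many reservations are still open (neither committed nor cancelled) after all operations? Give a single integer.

Answer: 1

Derivation:
Step 1: reserve R1 B 1 -> on_hand[A=28 B=48] avail[A=28 B=47] open={R1}
Step 2: cancel R1 -> on_hand[A=28 B=48] avail[A=28 B=48] open={}
Step 3: reserve R2 A 1 -> on_hand[A=28 B=48] avail[A=27 B=48] open={R2}
Step 4: cancel R2 -> on_hand[A=28 B=48] avail[A=28 B=48] open={}
Step 5: reserve R3 B 9 -> on_hand[A=28 B=48] avail[A=28 B=39] open={R3}
Step 6: reserve R4 A 5 -> on_hand[A=28 B=48] avail[A=23 B=39] open={R3,R4}
Step 7: reserve R5 A 1 -> on_hand[A=28 B=48] avail[A=22 B=39] open={R3,R4,R5}
Step 8: reserve R6 B 7 -> on_hand[A=28 B=48] avail[A=22 B=32] open={R3,R4,R5,R6}
Step 9: cancel R6 -> on_hand[A=28 B=48] avail[A=22 B=39] open={R3,R4,R5}
Step 10: reserve R7 B 4 -> on_hand[A=28 B=48] avail[A=22 B=35] open={R3,R4,R5,R7}
Step 11: commit R5 -> on_hand[A=27 B=48] avail[A=22 B=35] open={R3,R4,R7}
Step 12: commit R4 -> on_hand[A=22 B=48] avail[A=22 B=35] open={R3,R7}
Step 13: reserve R8 A 2 -> on_hand[A=22 B=48] avail[A=20 B=35] open={R3,R7,R8}
Step 14: commit R7 -> on_hand[A=22 B=44] avail[A=20 B=35] open={R3,R8}
Step 15: reserve R9 B 9 -> on_hand[A=22 B=44] avail[A=20 B=26] open={R3,R8,R9}
Step 16: commit R8 -> on_hand[A=20 B=44] avail[A=20 B=26] open={R3,R9}
Step 17: cancel R3 -> on_hand[A=20 B=44] avail[A=20 B=35] open={R9}
Step 18: reserve R10 A 9 -> on_hand[A=20 B=44] avail[A=11 B=35] open={R10,R9}
Step 19: commit R10 -> on_hand[A=11 B=44] avail[A=11 B=35] open={R9}
Step 20: commit R9 -> on_hand[A=11 B=35] avail[A=11 B=35] open={}
Step 21: reserve R11 B 6 -> on_hand[A=11 B=35] avail[A=11 B=29] open={R11}
Step 22: commit R11 -> on_hand[A=11 B=29] avail[A=11 B=29] open={}
Step 23: reserve R12 A 2 -> on_hand[A=11 B=29] avail[A=9 B=29] open={R12}
Open reservations: ['R12'] -> 1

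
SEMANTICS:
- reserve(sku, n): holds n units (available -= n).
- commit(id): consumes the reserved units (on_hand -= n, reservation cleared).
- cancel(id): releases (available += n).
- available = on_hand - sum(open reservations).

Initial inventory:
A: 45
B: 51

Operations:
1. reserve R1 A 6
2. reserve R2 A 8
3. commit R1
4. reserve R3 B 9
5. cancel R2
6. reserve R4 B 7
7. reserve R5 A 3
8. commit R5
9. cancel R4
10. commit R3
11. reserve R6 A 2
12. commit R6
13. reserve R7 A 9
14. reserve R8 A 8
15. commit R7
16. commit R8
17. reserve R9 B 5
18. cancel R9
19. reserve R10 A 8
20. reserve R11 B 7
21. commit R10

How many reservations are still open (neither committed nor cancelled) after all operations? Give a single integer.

Step 1: reserve R1 A 6 -> on_hand[A=45 B=51] avail[A=39 B=51] open={R1}
Step 2: reserve R2 A 8 -> on_hand[A=45 B=51] avail[A=31 B=51] open={R1,R2}
Step 3: commit R1 -> on_hand[A=39 B=51] avail[A=31 B=51] open={R2}
Step 4: reserve R3 B 9 -> on_hand[A=39 B=51] avail[A=31 B=42] open={R2,R3}
Step 5: cancel R2 -> on_hand[A=39 B=51] avail[A=39 B=42] open={R3}
Step 6: reserve R4 B 7 -> on_hand[A=39 B=51] avail[A=39 B=35] open={R3,R4}
Step 7: reserve R5 A 3 -> on_hand[A=39 B=51] avail[A=36 B=35] open={R3,R4,R5}
Step 8: commit R5 -> on_hand[A=36 B=51] avail[A=36 B=35] open={R3,R4}
Step 9: cancel R4 -> on_hand[A=36 B=51] avail[A=36 B=42] open={R3}
Step 10: commit R3 -> on_hand[A=36 B=42] avail[A=36 B=42] open={}
Step 11: reserve R6 A 2 -> on_hand[A=36 B=42] avail[A=34 B=42] open={R6}
Step 12: commit R6 -> on_hand[A=34 B=42] avail[A=34 B=42] open={}
Step 13: reserve R7 A 9 -> on_hand[A=34 B=42] avail[A=25 B=42] open={R7}
Step 14: reserve R8 A 8 -> on_hand[A=34 B=42] avail[A=17 B=42] open={R7,R8}
Step 15: commit R7 -> on_hand[A=25 B=42] avail[A=17 B=42] open={R8}
Step 16: commit R8 -> on_hand[A=17 B=42] avail[A=17 B=42] open={}
Step 17: reserve R9 B 5 -> on_hand[A=17 B=42] avail[A=17 B=37] open={R9}
Step 18: cancel R9 -> on_hand[A=17 B=42] avail[A=17 B=42] open={}
Step 19: reserve R10 A 8 -> on_hand[A=17 B=42] avail[A=9 B=42] open={R10}
Step 20: reserve R11 B 7 -> on_hand[A=17 B=42] avail[A=9 B=35] open={R10,R11}
Step 21: commit R10 -> on_hand[A=9 B=42] avail[A=9 B=35] open={R11}
Open reservations: ['R11'] -> 1

Answer: 1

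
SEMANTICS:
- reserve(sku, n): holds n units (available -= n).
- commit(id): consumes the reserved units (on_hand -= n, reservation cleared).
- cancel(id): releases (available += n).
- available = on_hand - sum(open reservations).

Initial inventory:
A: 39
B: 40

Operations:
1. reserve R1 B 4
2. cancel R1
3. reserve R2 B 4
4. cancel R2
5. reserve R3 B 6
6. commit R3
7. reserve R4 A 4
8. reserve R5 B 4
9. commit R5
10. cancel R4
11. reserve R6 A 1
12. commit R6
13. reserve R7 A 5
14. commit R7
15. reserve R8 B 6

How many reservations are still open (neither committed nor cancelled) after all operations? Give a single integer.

Answer: 1

Derivation:
Step 1: reserve R1 B 4 -> on_hand[A=39 B=40] avail[A=39 B=36] open={R1}
Step 2: cancel R1 -> on_hand[A=39 B=40] avail[A=39 B=40] open={}
Step 3: reserve R2 B 4 -> on_hand[A=39 B=40] avail[A=39 B=36] open={R2}
Step 4: cancel R2 -> on_hand[A=39 B=40] avail[A=39 B=40] open={}
Step 5: reserve R3 B 6 -> on_hand[A=39 B=40] avail[A=39 B=34] open={R3}
Step 6: commit R3 -> on_hand[A=39 B=34] avail[A=39 B=34] open={}
Step 7: reserve R4 A 4 -> on_hand[A=39 B=34] avail[A=35 B=34] open={R4}
Step 8: reserve R5 B 4 -> on_hand[A=39 B=34] avail[A=35 B=30] open={R4,R5}
Step 9: commit R5 -> on_hand[A=39 B=30] avail[A=35 B=30] open={R4}
Step 10: cancel R4 -> on_hand[A=39 B=30] avail[A=39 B=30] open={}
Step 11: reserve R6 A 1 -> on_hand[A=39 B=30] avail[A=38 B=30] open={R6}
Step 12: commit R6 -> on_hand[A=38 B=30] avail[A=38 B=30] open={}
Step 13: reserve R7 A 5 -> on_hand[A=38 B=30] avail[A=33 B=30] open={R7}
Step 14: commit R7 -> on_hand[A=33 B=30] avail[A=33 B=30] open={}
Step 15: reserve R8 B 6 -> on_hand[A=33 B=30] avail[A=33 B=24] open={R8}
Open reservations: ['R8'] -> 1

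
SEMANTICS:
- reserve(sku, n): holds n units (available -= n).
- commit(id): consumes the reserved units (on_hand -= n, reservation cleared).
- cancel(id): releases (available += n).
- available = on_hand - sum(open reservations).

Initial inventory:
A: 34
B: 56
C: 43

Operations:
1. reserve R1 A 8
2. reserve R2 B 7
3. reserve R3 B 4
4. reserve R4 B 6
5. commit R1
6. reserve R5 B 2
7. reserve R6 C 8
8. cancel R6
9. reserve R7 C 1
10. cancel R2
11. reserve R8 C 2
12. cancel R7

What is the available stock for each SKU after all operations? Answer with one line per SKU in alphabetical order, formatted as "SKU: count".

Answer: A: 26
B: 44
C: 41

Derivation:
Step 1: reserve R1 A 8 -> on_hand[A=34 B=56 C=43] avail[A=26 B=56 C=43] open={R1}
Step 2: reserve R2 B 7 -> on_hand[A=34 B=56 C=43] avail[A=26 B=49 C=43] open={R1,R2}
Step 3: reserve R3 B 4 -> on_hand[A=34 B=56 C=43] avail[A=26 B=45 C=43] open={R1,R2,R3}
Step 4: reserve R4 B 6 -> on_hand[A=34 B=56 C=43] avail[A=26 B=39 C=43] open={R1,R2,R3,R4}
Step 5: commit R1 -> on_hand[A=26 B=56 C=43] avail[A=26 B=39 C=43] open={R2,R3,R4}
Step 6: reserve R5 B 2 -> on_hand[A=26 B=56 C=43] avail[A=26 B=37 C=43] open={R2,R3,R4,R5}
Step 7: reserve R6 C 8 -> on_hand[A=26 B=56 C=43] avail[A=26 B=37 C=35] open={R2,R3,R4,R5,R6}
Step 8: cancel R6 -> on_hand[A=26 B=56 C=43] avail[A=26 B=37 C=43] open={R2,R3,R4,R5}
Step 9: reserve R7 C 1 -> on_hand[A=26 B=56 C=43] avail[A=26 B=37 C=42] open={R2,R3,R4,R5,R7}
Step 10: cancel R2 -> on_hand[A=26 B=56 C=43] avail[A=26 B=44 C=42] open={R3,R4,R5,R7}
Step 11: reserve R8 C 2 -> on_hand[A=26 B=56 C=43] avail[A=26 B=44 C=40] open={R3,R4,R5,R7,R8}
Step 12: cancel R7 -> on_hand[A=26 B=56 C=43] avail[A=26 B=44 C=41] open={R3,R4,R5,R8}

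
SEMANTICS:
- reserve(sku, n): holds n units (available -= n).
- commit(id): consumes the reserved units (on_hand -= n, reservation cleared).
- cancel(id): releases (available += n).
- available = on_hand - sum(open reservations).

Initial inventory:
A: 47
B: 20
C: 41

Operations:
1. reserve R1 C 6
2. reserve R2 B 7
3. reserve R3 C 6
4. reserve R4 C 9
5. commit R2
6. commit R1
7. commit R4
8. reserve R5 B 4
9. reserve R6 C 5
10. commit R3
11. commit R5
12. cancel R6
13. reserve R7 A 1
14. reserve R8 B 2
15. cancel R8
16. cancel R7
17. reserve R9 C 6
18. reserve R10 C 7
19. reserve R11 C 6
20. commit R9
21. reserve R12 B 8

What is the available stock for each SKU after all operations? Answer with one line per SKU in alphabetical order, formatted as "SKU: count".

Answer: A: 47
B: 1
C: 1

Derivation:
Step 1: reserve R1 C 6 -> on_hand[A=47 B=20 C=41] avail[A=47 B=20 C=35] open={R1}
Step 2: reserve R2 B 7 -> on_hand[A=47 B=20 C=41] avail[A=47 B=13 C=35] open={R1,R2}
Step 3: reserve R3 C 6 -> on_hand[A=47 B=20 C=41] avail[A=47 B=13 C=29] open={R1,R2,R3}
Step 4: reserve R4 C 9 -> on_hand[A=47 B=20 C=41] avail[A=47 B=13 C=20] open={R1,R2,R3,R4}
Step 5: commit R2 -> on_hand[A=47 B=13 C=41] avail[A=47 B=13 C=20] open={R1,R3,R4}
Step 6: commit R1 -> on_hand[A=47 B=13 C=35] avail[A=47 B=13 C=20] open={R3,R4}
Step 7: commit R4 -> on_hand[A=47 B=13 C=26] avail[A=47 B=13 C=20] open={R3}
Step 8: reserve R5 B 4 -> on_hand[A=47 B=13 C=26] avail[A=47 B=9 C=20] open={R3,R5}
Step 9: reserve R6 C 5 -> on_hand[A=47 B=13 C=26] avail[A=47 B=9 C=15] open={R3,R5,R6}
Step 10: commit R3 -> on_hand[A=47 B=13 C=20] avail[A=47 B=9 C=15] open={R5,R6}
Step 11: commit R5 -> on_hand[A=47 B=9 C=20] avail[A=47 B=9 C=15] open={R6}
Step 12: cancel R6 -> on_hand[A=47 B=9 C=20] avail[A=47 B=9 C=20] open={}
Step 13: reserve R7 A 1 -> on_hand[A=47 B=9 C=20] avail[A=46 B=9 C=20] open={R7}
Step 14: reserve R8 B 2 -> on_hand[A=47 B=9 C=20] avail[A=46 B=7 C=20] open={R7,R8}
Step 15: cancel R8 -> on_hand[A=47 B=9 C=20] avail[A=46 B=9 C=20] open={R7}
Step 16: cancel R7 -> on_hand[A=47 B=9 C=20] avail[A=47 B=9 C=20] open={}
Step 17: reserve R9 C 6 -> on_hand[A=47 B=9 C=20] avail[A=47 B=9 C=14] open={R9}
Step 18: reserve R10 C 7 -> on_hand[A=47 B=9 C=20] avail[A=47 B=9 C=7] open={R10,R9}
Step 19: reserve R11 C 6 -> on_hand[A=47 B=9 C=20] avail[A=47 B=9 C=1] open={R10,R11,R9}
Step 20: commit R9 -> on_hand[A=47 B=9 C=14] avail[A=47 B=9 C=1] open={R10,R11}
Step 21: reserve R12 B 8 -> on_hand[A=47 B=9 C=14] avail[A=47 B=1 C=1] open={R10,R11,R12}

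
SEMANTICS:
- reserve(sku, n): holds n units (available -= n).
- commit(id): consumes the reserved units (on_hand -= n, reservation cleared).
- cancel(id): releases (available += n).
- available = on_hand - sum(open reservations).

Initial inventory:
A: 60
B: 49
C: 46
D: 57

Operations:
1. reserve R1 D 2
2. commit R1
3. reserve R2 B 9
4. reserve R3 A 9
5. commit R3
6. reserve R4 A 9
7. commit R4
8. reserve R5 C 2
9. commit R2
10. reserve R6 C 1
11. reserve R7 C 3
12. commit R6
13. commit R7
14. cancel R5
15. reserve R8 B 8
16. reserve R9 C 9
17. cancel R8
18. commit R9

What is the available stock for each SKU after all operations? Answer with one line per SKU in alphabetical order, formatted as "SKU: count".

Answer: A: 42
B: 40
C: 33
D: 55

Derivation:
Step 1: reserve R1 D 2 -> on_hand[A=60 B=49 C=46 D=57] avail[A=60 B=49 C=46 D=55] open={R1}
Step 2: commit R1 -> on_hand[A=60 B=49 C=46 D=55] avail[A=60 B=49 C=46 D=55] open={}
Step 3: reserve R2 B 9 -> on_hand[A=60 B=49 C=46 D=55] avail[A=60 B=40 C=46 D=55] open={R2}
Step 4: reserve R3 A 9 -> on_hand[A=60 B=49 C=46 D=55] avail[A=51 B=40 C=46 D=55] open={R2,R3}
Step 5: commit R3 -> on_hand[A=51 B=49 C=46 D=55] avail[A=51 B=40 C=46 D=55] open={R2}
Step 6: reserve R4 A 9 -> on_hand[A=51 B=49 C=46 D=55] avail[A=42 B=40 C=46 D=55] open={R2,R4}
Step 7: commit R4 -> on_hand[A=42 B=49 C=46 D=55] avail[A=42 B=40 C=46 D=55] open={R2}
Step 8: reserve R5 C 2 -> on_hand[A=42 B=49 C=46 D=55] avail[A=42 B=40 C=44 D=55] open={R2,R5}
Step 9: commit R2 -> on_hand[A=42 B=40 C=46 D=55] avail[A=42 B=40 C=44 D=55] open={R5}
Step 10: reserve R6 C 1 -> on_hand[A=42 B=40 C=46 D=55] avail[A=42 B=40 C=43 D=55] open={R5,R6}
Step 11: reserve R7 C 3 -> on_hand[A=42 B=40 C=46 D=55] avail[A=42 B=40 C=40 D=55] open={R5,R6,R7}
Step 12: commit R6 -> on_hand[A=42 B=40 C=45 D=55] avail[A=42 B=40 C=40 D=55] open={R5,R7}
Step 13: commit R7 -> on_hand[A=42 B=40 C=42 D=55] avail[A=42 B=40 C=40 D=55] open={R5}
Step 14: cancel R5 -> on_hand[A=42 B=40 C=42 D=55] avail[A=42 B=40 C=42 D=55] open={}
Step 15: reserve R8 B 8 -> on_hand[A=42 B=40 C=42 D=55] avail[A=42 B=32 C=42 D=55] open={R8}
Step 16: reserve R9 C 9 -> on_hand[A=42 B=40 C=42 D=55] avail[A=42 B=32 C=33 D=55] open={R8,R9}
Step 17: cancel R8 -> on_hand[A=42 B=40 C=42 D=55] avail[A=42 B=40 C=33 D=55] open={R9}
Step 18: commit R9 -> on_hand[A=42 B=40 C=33 D=55] avail[A=42 B=40 C=33 D=55] open={}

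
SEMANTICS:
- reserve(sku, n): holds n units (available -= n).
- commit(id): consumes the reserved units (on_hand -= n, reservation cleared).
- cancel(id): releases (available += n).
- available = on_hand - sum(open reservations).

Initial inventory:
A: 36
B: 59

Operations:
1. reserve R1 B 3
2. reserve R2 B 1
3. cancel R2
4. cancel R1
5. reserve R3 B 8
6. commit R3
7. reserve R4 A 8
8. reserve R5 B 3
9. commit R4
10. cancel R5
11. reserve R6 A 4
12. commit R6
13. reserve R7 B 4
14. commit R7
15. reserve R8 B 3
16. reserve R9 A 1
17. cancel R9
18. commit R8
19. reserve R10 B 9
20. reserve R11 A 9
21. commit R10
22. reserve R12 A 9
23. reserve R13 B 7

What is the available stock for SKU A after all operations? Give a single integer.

Step 1: reserve R1 B 3 -> on_hand[A=36 B=59] avail[A=36 B=56] open={R1}
Step 2: reserve R2 B 1 -> on_hand[A=36 B=59] avail[A=36 B=55] open={R1,R2}
Step 3: cancel R2 -> on_hand[A=36 B=59] avail[A=36 B=56] open={R1}
Step 4: cancel R1 -> on_hand[A=36 B=59] avail[A=36 B=59] open={}
Step 5: reserve R3 B 8 -> on_hand[A=36 B=59] avail[A=36 B=51] open={R3}
Step 6: commit R3 -> on_hand[A=36 B=51] avail[A=36 B=51] open={}
Step 7: reserve R4 A 8 -> on_hand[A=36 B=51] avail[A=28 B=51] open={R4}
Step 8: reserve R5 B 3 -> on_hand[A=36 B=51] avail[A=28 B=48] open={R4,R5}
Step 9: commit R4 -> on_hand[A=28 B=51] avail[A=28 B=48] open={R5}
Step 10: cancel R5 -> on_hand[A=28 B=51] avail[A=28 B=51] open={}
Step 11: reserve R6 A 4 -> on_hand[A=28 B=51] avail[A=24 B=51] open={R6}
Step 12: commit R6 -> on_hand[A=24 B=51] avail[A=24 B=51] open={}
Step 13: reserve R7 B 4 -> on_hand[A=24 B=51] avail[A=24 B=47] open={R7}
Step 14: commit R7 -> on_hand[A=24 B=47] avail[A=24 B=47] open={}
Step 15: reserve R8 B 3 -> on_hand[A=24 B=47] avail[A=24 B=44] open={R8}
Step 16: reserve R9 A 1 -> on_hand[A=24 B=47] avail[A=23 B=44] open={R8,R9}
Step 17: cancel R9 -> on_hand[A=24 B=47] avail[A=24 B=44] open={R8}
Step 18: commit R8 -> on_hand[A=24 B=44] avail[A=24 B=44] open={}
Step 19: reserve R10 B 9 -> on_hand[A=24 B=44] avail[A=24 B=35] open={R10}
Step 20: reserve R11 A 9 -> on_hand[A=24 B=44] avail[A=15 B=35] open={R10,R11}
Step 21: commit R10 -> on_hand[A=24 B=35] avail[A=15 B=35] open={R11}
Step 22: reserve R12 A 9 -> on_hand[A=24 B=35] avail[A=6 B=35] open={R11,R12}
Step 23: reserve R13 B 7 -> on_hand[A=24 B=35] avail[A=6 B=28] open={R11,R12,R13}
Final available[A] = 6

Answer: 6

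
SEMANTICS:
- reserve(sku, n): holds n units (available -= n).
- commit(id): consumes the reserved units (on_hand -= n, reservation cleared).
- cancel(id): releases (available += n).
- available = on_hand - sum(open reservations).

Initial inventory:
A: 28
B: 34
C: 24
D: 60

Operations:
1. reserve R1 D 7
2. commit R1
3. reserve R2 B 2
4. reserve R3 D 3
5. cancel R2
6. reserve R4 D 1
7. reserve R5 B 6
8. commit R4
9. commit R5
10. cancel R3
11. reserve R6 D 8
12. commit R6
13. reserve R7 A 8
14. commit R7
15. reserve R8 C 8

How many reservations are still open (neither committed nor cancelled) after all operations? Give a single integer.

Answer: 1

Derivation:
Step 1: reserve R1 D 7 -> on_hand[A=28 B=34 C=24 D=60] avail[A=28 B=34 C=24 D=53] open={R1}
Step 2: commit R1 -> on_hand[A=28 B=34 C=24 D=53] avail[A=28 B=34 C=24 D=53] open={}
Step 3: reserve R2 B 2 -> on_hand[A=28 B=34 C=24 D=53] avail[A=28 B=32 C=24 D=53] open={R2}
Step 4: reserve R3 D 3 -> on_hand[A=28 B=34 C=24 D=53] avail[A=28 B=32 C=24 D=50] open={R2,R3}
Step 5: cancel R2 -> on_hand[A=28 B=34 C=24 D=53] avail[A=28 B=34 C=24 D=50] open={R3}
Step 6: reserve R4 D 1 -> on_hand[A=28 B=34 C=24 D=53] avail[A=28 B=34 C=24 D=49] open={R3,R4}
Step 7: reserve R5 B 6 -> on_hand[A=28 B=34 C=24 D=53] avail[A=28 B=28 C=24 D=49] open={R3,R4,R5}
Step 8: commit R4 -> on_hand[A=28 B=34 C=24 D=52] avail[A=28 B=28 C=24 D=49] open={R3,R5}
Step 9: commit R5 -> on_hand[A=28 B=28 C=24 D=52] avail[A=28 B=28 C=24 D=49] open={R3}
Step 10: cancel R3 -> on_hand[A=28 B=28 C=24 D=52] avail[A=28 B=28 C=24 D=52] open={}
Step 11: reserve R6 D 8 -> on_hand[A=28 B=28 C=24 D=52] avail[A=28 B=28 C=24 D=44] open={R6}
Step 12: commit R6 -> on_hand[A=28 B=28 C=24 D=44] avail[A=28 B=28 C=24 D=44] open={}
Step 13: reserve R7 A 8 -> on_hand[A=28 B=28 C=24 D=44] avail[A=20 B=28 C=24 D=44] open={R7}
Step 14: commit R7 -> on_hand[A=20 B=28 C=24 D=44] avail[A=20 B=28 C=24 D=44] open={}
Step 15: reserve R8 C 8 -> on_hand[A=20 B=28 C=24 D=44] avail[A=20 B=28 C=16 D=44] open={R8}
Open reservations: ['R8'] -> 1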